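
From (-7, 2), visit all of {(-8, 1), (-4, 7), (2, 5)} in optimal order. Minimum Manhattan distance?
20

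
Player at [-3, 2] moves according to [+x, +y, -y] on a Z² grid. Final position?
(-2, 2)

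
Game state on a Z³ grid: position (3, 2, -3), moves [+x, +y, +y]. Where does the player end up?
(4, 4, -3)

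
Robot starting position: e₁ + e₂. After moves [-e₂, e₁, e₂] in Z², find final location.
(2, 1)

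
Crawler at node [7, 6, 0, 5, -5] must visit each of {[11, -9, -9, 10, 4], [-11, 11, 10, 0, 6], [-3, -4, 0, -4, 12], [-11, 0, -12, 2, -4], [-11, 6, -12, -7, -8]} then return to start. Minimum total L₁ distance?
242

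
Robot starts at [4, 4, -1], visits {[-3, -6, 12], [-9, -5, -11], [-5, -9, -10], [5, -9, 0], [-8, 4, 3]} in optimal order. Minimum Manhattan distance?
92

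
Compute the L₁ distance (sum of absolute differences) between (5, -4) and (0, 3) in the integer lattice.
12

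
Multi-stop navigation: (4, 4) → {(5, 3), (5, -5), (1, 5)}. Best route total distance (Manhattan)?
18
(one optimal route: (4, 4) → (1, 5) → (5, 3) → (5, -5))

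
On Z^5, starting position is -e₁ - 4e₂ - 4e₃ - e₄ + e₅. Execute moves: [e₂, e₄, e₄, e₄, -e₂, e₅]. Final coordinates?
(-1, -4, -4, 2, 2)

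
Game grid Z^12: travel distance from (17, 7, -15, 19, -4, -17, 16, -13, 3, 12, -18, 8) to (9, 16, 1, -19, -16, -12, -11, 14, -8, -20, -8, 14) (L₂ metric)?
68.942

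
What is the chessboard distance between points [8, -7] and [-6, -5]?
14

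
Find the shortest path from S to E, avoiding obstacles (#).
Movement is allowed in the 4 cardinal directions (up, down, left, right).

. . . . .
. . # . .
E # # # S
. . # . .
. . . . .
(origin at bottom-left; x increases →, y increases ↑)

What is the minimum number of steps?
8
(one shortest path: (4, 2) → (4, 1) → (3, 1) → (3, 0) → (2, 0) → (1, 0) → (0, 0) → (0, 1) → (0, 2))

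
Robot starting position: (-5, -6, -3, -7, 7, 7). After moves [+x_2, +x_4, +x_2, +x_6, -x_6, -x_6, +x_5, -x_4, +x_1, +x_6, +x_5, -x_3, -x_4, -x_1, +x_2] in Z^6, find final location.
(-5, -3, -4, -8, 9, 7)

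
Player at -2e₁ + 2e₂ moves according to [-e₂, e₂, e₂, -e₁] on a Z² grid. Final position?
(-3, 3)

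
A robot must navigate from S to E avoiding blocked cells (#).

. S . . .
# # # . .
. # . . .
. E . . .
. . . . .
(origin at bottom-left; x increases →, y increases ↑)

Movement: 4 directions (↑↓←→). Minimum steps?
7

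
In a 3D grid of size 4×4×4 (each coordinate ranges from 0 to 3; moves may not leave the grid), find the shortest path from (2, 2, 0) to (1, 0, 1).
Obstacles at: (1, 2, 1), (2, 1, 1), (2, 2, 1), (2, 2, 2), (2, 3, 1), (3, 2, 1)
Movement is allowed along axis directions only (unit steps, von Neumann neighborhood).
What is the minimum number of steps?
4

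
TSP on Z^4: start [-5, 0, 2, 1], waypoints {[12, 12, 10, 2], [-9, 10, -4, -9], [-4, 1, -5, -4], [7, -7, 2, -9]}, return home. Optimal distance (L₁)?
154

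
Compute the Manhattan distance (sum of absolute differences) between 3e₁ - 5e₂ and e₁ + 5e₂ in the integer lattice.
12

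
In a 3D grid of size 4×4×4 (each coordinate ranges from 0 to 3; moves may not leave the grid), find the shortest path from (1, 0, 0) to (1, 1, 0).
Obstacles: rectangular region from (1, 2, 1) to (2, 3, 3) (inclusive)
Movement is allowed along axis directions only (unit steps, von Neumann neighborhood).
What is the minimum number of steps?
1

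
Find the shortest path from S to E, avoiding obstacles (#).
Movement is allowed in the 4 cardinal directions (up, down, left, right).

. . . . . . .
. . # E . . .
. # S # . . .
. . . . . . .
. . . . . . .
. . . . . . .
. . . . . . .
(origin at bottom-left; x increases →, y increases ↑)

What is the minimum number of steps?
6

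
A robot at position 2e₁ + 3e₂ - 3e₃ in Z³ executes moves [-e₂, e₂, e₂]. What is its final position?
(2, 4, -3)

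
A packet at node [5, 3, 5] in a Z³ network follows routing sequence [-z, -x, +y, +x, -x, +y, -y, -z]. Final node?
(4, 4, 3)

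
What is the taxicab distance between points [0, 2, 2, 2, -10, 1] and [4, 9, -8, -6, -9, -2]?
33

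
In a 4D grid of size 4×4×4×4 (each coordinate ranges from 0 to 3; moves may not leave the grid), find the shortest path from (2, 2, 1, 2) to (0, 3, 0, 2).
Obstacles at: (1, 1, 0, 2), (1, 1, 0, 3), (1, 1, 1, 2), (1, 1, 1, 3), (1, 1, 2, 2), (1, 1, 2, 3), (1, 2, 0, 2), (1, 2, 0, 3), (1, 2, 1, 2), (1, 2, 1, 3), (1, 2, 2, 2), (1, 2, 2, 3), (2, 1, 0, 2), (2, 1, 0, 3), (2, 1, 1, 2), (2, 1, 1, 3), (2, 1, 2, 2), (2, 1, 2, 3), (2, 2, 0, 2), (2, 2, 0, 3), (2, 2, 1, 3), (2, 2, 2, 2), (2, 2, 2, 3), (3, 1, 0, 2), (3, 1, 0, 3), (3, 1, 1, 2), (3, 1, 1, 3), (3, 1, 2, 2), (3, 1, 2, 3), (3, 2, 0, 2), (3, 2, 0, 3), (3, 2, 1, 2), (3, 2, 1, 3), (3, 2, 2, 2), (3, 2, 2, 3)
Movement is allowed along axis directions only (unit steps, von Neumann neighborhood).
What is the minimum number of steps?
4
(one shortest path: (2, 2, 1, 2) → (2, 3, 1, 2) → (1, 3, 1, 2) → (0, 3, 1, 2) → (0, 3, 0, 2))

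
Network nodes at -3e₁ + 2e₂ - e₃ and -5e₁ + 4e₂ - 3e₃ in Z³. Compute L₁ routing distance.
6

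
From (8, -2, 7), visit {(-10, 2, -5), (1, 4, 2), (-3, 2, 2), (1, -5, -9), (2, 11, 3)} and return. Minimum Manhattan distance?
100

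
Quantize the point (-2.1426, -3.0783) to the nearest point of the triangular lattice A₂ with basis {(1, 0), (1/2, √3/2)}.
(-2, -3.464)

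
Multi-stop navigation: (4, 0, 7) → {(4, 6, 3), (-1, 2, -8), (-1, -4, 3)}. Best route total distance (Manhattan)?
42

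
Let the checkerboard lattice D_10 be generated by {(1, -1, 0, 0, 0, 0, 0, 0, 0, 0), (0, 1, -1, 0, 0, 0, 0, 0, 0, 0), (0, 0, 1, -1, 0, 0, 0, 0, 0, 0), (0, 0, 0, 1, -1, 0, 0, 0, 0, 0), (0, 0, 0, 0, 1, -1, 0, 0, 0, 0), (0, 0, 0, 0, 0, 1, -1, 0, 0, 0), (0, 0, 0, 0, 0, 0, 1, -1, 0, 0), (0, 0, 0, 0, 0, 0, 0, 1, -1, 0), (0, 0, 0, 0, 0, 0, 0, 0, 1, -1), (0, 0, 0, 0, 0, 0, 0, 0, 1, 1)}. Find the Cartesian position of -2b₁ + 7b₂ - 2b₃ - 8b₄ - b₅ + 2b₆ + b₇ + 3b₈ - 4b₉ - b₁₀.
(-2, 9, -9, -6, 7, 3, -1, 2, -8, 3)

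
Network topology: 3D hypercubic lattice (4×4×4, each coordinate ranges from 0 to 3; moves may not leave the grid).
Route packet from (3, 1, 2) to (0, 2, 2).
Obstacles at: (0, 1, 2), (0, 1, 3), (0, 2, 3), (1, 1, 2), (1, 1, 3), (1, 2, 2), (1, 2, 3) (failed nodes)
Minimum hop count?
6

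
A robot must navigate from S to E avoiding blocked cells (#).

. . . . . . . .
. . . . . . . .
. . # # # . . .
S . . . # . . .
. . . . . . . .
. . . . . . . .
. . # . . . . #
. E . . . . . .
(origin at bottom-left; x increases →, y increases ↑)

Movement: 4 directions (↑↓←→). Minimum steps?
5
(one shortest path: (0, 4) → (1, 4) → (1, 3) → (1, 2) → (1, 1) → (1, 0))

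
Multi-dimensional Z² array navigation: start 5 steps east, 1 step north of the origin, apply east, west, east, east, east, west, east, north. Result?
(8, 2)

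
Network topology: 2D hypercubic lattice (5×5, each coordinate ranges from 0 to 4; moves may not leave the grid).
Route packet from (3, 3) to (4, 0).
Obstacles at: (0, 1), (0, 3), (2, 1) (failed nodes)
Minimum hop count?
4
(one shortest path: (3, 3) → (4, 3) → (4, 2) → (4, 1) → (4, 0))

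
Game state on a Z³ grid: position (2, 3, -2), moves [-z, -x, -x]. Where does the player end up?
(0, 3, -3)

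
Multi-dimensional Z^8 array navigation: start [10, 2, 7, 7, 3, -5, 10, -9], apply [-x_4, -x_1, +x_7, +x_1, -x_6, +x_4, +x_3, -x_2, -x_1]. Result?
(9, 1, 8, 7, 3, -6, 11, -9)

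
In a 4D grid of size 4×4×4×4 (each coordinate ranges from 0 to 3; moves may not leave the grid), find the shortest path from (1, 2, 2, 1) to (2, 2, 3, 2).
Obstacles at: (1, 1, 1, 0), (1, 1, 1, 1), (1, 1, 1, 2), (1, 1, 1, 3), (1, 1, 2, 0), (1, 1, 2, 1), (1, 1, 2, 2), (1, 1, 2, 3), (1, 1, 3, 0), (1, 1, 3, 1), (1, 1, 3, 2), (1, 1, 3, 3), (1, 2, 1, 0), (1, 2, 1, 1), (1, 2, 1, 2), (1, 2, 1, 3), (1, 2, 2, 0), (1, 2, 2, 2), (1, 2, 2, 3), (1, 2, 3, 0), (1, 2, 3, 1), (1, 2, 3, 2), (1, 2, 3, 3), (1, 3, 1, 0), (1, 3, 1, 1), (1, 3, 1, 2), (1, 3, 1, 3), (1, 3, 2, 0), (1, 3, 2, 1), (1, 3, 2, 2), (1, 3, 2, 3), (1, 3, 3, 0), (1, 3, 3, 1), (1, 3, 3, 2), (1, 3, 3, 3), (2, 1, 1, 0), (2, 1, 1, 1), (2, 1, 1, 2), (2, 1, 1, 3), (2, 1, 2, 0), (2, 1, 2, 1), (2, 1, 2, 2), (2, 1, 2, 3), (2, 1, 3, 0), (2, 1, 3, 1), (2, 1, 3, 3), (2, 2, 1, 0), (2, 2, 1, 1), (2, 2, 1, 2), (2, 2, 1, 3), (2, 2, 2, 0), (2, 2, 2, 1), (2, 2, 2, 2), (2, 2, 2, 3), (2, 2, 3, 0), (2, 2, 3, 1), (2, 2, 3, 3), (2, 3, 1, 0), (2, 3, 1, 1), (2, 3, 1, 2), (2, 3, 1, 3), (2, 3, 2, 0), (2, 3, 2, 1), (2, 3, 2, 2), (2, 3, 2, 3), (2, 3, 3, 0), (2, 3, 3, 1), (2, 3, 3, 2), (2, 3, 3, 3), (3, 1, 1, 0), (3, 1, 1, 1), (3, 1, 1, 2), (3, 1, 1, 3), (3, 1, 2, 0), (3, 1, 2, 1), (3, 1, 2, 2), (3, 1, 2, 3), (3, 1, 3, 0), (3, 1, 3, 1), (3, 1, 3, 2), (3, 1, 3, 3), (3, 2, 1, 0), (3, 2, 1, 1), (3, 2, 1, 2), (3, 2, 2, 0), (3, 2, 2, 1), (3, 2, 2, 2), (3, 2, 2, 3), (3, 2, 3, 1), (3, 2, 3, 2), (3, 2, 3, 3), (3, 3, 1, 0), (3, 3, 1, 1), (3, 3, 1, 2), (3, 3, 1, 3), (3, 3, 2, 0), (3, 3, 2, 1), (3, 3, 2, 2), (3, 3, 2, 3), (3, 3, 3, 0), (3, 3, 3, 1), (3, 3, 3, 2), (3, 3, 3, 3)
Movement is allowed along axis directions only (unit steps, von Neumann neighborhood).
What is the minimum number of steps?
9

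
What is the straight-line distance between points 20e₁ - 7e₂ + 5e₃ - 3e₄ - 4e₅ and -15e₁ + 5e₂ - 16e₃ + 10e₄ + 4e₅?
45.1996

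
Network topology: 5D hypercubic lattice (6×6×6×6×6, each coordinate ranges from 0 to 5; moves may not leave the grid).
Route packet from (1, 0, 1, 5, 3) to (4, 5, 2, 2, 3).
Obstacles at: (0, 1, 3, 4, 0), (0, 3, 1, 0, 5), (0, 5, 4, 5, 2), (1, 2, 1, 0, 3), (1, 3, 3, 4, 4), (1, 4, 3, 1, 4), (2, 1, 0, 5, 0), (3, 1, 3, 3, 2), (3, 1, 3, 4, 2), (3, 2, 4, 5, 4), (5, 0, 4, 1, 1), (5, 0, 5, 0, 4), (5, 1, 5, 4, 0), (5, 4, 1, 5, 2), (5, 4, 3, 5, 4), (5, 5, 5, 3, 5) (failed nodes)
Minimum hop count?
12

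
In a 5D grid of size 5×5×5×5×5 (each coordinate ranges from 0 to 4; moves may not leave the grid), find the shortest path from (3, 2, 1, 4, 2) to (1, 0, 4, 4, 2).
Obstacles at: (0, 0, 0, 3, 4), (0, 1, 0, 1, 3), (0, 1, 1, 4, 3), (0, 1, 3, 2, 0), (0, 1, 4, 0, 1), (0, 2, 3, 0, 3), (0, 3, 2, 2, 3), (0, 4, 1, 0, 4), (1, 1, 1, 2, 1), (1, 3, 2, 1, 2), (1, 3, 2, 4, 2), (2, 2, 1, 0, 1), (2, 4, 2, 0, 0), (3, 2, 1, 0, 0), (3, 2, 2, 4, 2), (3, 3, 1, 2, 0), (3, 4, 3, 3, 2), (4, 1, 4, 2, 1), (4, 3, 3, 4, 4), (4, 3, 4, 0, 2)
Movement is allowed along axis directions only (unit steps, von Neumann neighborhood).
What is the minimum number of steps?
7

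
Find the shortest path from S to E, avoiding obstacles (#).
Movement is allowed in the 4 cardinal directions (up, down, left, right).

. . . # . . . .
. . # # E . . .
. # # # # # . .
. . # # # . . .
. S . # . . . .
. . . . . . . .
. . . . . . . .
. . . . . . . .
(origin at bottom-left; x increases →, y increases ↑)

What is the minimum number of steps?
12
(one shortest path: (1, 3) → (2, 3) → (2, 2) → (3, 2) → (4, 2) → (5, 2) → (6, 2) → (6, 3) → (6, 4) → (6, 5) → (6, 6) → (5, 6) → (4, 6))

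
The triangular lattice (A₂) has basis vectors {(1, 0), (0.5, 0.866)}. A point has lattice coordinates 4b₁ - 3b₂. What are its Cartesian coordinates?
(2.5, -2.598)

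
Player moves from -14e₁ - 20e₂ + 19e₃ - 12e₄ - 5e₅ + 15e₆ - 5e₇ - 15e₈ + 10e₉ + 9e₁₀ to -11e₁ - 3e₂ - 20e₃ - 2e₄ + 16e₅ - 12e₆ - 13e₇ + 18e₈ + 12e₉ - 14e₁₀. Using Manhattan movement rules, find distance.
183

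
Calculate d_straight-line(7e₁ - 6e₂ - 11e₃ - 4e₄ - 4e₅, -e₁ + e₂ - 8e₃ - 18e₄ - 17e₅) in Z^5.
22.0681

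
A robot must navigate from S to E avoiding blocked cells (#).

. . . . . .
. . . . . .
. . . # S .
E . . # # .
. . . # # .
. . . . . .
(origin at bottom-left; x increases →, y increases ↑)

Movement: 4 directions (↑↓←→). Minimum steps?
7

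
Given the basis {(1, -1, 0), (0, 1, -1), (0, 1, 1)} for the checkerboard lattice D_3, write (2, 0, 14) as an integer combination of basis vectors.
2b₁ - 6b₂ + 8b₃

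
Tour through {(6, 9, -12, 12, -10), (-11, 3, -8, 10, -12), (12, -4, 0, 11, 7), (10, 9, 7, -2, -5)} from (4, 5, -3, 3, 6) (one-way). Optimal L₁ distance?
149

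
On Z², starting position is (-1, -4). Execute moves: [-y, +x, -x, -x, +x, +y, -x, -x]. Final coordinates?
(-3, -4)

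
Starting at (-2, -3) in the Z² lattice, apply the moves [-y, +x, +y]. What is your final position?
(-1, -3)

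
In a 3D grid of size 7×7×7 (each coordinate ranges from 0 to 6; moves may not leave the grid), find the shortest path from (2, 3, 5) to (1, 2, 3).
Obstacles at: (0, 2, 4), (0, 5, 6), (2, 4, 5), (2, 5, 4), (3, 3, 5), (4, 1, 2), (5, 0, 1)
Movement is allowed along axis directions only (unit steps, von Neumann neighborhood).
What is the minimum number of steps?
4
(one shortest path: (2, 3, 5) → (1, 3, 5) → (1, 2, 5) → (1, 2, 4) → (1, 2, 3))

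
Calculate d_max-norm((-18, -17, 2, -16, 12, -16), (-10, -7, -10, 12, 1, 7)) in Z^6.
28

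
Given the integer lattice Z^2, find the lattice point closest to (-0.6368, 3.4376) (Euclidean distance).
(-1, 3)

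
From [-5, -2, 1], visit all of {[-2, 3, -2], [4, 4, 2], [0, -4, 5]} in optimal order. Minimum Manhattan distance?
37
(one optimal route: (-5, -2, 1) → (-2, 3, -2) → (4, 4, 2) → (0, -4, 5))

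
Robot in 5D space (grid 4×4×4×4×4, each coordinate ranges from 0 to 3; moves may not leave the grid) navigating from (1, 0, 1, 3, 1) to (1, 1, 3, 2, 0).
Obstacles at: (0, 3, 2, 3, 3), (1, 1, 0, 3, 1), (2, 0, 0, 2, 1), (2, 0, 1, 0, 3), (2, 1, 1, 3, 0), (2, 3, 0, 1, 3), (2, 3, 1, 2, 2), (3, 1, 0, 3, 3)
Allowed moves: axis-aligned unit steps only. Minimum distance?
5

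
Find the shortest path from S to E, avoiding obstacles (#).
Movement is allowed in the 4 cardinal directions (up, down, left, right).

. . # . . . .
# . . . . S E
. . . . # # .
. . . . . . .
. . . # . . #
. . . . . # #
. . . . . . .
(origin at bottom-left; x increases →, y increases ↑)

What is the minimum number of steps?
1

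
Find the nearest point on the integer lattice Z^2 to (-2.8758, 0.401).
(-3, 0)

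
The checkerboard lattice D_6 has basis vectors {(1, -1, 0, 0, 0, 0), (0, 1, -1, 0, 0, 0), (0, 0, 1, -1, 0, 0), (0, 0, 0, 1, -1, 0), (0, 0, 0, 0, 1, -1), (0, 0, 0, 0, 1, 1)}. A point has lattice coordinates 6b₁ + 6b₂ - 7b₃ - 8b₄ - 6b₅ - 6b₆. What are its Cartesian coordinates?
(6, 0, -13, -1, -4, 0)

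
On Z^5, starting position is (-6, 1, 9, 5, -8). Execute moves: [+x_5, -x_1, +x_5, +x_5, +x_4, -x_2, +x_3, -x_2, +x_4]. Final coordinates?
(-7, -1, 10, 7, -5)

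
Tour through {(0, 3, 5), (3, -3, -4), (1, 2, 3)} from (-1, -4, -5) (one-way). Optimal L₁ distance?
24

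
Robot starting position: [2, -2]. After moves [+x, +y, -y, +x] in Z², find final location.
(4, -2)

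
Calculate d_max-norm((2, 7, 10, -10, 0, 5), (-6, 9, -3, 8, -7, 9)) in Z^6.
18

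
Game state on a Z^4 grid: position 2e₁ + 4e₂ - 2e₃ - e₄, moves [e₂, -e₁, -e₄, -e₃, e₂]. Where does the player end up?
(1, 6, -3, -2)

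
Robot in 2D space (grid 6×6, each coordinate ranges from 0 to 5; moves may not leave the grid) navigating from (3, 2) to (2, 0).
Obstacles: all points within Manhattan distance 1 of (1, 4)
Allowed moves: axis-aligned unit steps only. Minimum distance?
3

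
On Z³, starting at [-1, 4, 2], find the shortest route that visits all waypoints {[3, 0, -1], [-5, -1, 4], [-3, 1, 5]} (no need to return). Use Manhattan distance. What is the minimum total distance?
27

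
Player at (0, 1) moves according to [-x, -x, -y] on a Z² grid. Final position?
(-2, 0)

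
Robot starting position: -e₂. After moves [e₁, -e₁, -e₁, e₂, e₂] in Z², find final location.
(-1, 1)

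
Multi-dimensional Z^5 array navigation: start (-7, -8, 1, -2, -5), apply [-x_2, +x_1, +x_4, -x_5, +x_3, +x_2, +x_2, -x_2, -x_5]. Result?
(-6, -8, 2, -1, -7)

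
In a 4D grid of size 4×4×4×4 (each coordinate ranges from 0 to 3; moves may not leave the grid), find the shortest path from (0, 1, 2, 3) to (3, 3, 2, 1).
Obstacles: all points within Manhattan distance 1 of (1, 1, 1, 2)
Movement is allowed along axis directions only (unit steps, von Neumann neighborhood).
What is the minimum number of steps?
7
(one shortest path: (0, 1, 2, 3) → (1, 1, 2, 3) → (2, 1, 2, 3) → (3, 1, 2, 3) → (3, 2, 2, 3) → (3, 3, 2, 3) → (3, 3, 2, 2) → (3, 3, 2, 1))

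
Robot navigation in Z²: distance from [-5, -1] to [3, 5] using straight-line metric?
10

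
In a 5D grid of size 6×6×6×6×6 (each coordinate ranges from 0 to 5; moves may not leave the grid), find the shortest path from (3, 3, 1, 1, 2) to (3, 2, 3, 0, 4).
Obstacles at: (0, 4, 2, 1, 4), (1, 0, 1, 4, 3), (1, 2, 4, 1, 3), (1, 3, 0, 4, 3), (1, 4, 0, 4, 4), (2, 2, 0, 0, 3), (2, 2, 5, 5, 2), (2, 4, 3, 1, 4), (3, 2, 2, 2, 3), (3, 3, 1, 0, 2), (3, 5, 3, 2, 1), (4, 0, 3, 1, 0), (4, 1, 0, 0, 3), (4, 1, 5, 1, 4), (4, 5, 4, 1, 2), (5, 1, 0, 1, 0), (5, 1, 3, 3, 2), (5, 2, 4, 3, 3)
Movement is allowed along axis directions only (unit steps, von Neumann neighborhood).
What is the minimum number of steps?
6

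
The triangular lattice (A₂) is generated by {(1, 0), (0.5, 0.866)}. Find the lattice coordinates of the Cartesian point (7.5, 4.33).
5b₁ + 5b₂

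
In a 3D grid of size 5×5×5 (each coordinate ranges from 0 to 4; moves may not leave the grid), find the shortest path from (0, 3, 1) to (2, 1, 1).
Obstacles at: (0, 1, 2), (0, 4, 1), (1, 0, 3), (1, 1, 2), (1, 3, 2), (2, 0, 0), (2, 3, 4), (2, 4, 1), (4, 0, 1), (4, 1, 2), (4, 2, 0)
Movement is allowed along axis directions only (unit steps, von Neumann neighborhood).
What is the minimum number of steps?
4
(one shortest path: (0, 3, 1) → (1, 3, 1) → (2, 3, 1) → (2, 2, 1) → (2, 1, 1))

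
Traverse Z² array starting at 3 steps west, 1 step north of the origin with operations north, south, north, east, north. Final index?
(-2, 3)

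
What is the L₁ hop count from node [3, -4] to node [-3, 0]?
10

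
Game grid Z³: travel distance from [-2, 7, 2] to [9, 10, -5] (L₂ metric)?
13.3791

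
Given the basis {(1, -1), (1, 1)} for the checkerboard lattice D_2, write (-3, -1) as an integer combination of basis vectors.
-b₁ - 2b₂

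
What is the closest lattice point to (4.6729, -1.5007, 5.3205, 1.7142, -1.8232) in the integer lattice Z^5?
(5, -2, 5, 2, -2)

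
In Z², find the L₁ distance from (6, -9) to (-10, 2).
27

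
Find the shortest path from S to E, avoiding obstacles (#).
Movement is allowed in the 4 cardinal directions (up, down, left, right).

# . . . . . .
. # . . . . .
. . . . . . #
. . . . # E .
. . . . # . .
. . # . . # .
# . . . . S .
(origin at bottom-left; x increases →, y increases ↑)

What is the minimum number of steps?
5
(one shortest path: (5, 0) → (6, 0) → (6, 1) → (6, 2) → (5, 2) → (5, 3))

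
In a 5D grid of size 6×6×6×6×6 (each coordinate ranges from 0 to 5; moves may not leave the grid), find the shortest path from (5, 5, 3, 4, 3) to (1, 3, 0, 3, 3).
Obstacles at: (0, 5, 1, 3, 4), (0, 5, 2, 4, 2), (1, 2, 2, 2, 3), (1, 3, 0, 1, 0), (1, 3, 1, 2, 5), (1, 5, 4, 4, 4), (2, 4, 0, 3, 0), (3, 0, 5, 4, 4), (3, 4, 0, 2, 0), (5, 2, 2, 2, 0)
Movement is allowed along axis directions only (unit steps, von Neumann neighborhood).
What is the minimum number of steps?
10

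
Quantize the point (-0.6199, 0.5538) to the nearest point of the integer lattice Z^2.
(-1, 1)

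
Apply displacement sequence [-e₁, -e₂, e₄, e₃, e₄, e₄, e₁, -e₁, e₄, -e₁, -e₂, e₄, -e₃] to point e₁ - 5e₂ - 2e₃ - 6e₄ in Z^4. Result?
(-1, -7, -2, -1)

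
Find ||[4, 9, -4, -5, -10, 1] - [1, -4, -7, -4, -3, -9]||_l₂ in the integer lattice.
18.3576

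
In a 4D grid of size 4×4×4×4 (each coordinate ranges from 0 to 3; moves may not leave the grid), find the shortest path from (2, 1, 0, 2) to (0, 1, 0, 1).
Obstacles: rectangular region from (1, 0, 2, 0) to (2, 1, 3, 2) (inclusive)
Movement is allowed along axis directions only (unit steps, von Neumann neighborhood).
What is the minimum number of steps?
3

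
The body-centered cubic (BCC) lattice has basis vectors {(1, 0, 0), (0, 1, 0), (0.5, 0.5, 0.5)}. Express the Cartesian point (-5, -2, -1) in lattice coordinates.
-4b₁ - b₂ - 2b₃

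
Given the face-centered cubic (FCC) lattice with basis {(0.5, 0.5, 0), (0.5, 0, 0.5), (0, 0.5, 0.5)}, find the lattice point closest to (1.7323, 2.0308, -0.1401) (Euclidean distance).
(2, 2, 0)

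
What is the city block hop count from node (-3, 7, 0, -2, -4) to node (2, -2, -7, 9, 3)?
39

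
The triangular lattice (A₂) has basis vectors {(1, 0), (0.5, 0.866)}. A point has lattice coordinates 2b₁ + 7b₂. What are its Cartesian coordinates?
(5.5, 6.062)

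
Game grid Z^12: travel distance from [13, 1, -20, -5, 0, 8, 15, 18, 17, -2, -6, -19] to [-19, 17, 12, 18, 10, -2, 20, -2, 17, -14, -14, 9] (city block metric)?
196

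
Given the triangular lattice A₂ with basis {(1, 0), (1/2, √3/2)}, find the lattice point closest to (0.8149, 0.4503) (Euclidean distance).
(1, 0)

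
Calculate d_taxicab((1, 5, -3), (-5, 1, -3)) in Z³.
10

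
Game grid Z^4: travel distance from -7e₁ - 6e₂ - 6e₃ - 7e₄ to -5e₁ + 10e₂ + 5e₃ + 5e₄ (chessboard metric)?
16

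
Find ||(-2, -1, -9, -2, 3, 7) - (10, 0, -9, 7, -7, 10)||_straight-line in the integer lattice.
18.303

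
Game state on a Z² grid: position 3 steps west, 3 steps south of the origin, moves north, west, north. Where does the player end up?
(-4, -1)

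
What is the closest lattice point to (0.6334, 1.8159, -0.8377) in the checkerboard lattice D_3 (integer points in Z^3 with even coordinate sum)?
(1, 2, -1)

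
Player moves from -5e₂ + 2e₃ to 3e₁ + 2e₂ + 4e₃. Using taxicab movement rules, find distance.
12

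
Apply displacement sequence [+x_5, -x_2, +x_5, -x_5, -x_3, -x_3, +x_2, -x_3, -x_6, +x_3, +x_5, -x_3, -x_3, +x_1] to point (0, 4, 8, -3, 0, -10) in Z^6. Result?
(1, 4, 4, -3, 2, -11)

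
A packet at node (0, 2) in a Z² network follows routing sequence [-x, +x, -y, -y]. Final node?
(0, 0)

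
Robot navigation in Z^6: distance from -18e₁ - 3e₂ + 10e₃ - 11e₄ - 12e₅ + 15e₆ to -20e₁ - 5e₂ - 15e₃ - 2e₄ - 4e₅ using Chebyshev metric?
25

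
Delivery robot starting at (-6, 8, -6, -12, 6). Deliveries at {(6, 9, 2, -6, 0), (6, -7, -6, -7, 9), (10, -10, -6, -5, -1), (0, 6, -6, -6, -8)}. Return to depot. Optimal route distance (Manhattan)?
140
(one optimal route: (-6, 8, -6, -12, 6) → (6, -7, -6, -7, 9) → (10, -10, -6, -5, -1) → (6, 9, 2, -6, 0) → (0, 6, -6, -6, -8) → (-6, 8, -6, -12, 6))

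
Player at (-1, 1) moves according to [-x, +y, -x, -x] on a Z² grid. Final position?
(-4, 2)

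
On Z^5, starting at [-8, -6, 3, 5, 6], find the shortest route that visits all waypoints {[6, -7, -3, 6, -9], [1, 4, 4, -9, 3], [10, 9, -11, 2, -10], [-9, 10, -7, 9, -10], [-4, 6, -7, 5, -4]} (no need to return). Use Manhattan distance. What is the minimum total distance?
159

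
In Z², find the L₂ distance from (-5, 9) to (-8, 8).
3.16228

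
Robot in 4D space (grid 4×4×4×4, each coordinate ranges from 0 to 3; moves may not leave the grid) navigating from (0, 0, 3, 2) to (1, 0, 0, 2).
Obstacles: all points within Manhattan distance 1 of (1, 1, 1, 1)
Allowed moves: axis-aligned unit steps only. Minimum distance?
4
(one shortest path: (0, 0, 3, 2) → (1, 0, 3, 2) → (1, 0, 2, 2) → (1, 0, 1, 2) → (1, 0, 0, 2))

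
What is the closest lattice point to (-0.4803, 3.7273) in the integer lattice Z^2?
(0, 4)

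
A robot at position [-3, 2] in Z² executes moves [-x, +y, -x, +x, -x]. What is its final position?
(-5, 3)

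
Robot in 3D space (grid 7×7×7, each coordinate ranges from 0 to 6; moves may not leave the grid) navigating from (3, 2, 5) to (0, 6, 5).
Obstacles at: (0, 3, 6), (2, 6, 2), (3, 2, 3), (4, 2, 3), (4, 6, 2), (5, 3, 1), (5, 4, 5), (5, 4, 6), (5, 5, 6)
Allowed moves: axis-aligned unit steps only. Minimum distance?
7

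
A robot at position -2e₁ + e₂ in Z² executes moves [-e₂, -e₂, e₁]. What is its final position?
(-1, -1)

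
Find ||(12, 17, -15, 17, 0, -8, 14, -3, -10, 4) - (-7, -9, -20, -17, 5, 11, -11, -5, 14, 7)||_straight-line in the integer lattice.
61.79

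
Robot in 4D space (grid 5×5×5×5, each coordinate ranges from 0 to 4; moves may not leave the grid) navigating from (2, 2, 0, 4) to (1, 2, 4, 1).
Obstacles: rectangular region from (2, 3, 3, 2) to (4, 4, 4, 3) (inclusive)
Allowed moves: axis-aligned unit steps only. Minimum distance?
8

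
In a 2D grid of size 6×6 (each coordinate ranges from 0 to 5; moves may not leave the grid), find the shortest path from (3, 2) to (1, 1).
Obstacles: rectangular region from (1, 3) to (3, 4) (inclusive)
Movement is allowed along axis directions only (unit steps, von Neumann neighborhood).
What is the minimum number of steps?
3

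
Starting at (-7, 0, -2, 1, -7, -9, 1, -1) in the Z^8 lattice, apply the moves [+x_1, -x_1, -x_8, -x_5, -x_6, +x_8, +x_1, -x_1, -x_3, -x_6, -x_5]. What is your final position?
(-7, 0, -3, 1, -9, -11, 1, -1)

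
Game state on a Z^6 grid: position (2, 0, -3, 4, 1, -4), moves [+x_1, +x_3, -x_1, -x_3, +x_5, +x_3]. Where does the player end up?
(2, 0, -2, 4, 2, -4)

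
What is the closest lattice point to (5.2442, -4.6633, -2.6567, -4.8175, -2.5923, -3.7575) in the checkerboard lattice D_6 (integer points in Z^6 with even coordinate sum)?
(5, -5, -3, -5, -2, -4)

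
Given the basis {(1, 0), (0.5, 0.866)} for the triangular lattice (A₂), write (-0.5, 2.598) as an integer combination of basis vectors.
-2b₁ + 3b₂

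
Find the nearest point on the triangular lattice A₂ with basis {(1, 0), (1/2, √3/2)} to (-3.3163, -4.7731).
(-3.5, -4.33)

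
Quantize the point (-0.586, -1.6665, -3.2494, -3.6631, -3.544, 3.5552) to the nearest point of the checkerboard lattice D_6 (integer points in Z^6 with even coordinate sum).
(-1, -2, -3, -4, -4, 4)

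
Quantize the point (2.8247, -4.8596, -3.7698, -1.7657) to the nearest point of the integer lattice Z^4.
(3, -5, -4, -2)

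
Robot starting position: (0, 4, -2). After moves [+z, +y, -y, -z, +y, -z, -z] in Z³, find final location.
(0, 5, -4)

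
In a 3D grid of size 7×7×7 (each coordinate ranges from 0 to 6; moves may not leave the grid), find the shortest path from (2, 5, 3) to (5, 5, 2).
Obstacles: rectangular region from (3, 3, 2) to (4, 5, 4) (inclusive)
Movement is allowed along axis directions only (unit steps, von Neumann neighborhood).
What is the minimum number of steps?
6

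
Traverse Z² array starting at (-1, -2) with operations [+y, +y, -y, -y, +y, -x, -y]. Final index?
(-2, -2)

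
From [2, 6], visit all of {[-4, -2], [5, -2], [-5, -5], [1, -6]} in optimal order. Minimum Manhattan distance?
30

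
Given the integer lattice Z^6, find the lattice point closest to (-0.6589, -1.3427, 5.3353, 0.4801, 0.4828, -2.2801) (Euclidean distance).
(-1, -1, 5, 0, 0, -2)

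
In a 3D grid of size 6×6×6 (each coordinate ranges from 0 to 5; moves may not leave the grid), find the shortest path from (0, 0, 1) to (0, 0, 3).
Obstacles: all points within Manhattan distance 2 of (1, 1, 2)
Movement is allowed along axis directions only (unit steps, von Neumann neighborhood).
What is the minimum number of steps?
12
(one shortest path: (0, 0, 1) → (0, 0, 0) → (1, 0, 0) → (2, 0, 0) → (3, 0, 0) → (3, 0, 1) → (3, 0, 2) → (3, 0, 3) → (2, 0, 3) → (2, 0, 4) → (1, 0, 4) → (0, 0, 4) → (0, 0, 3))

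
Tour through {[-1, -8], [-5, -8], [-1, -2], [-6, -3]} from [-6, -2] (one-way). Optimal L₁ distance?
17
(one optimal route: (-6, -2) → (-6, -3) → (-5, -8) → (-1, -8) → (-1, -2))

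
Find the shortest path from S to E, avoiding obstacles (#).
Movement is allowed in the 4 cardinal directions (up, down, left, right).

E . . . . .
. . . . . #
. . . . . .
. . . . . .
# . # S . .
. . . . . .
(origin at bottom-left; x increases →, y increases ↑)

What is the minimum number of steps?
7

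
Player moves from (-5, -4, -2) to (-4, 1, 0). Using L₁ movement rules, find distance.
8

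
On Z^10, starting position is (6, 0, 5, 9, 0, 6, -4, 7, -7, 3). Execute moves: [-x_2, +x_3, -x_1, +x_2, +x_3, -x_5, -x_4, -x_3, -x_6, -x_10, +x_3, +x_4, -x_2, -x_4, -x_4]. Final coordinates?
(5, -1, 7, 7, -1, 5, -4, 7, -7, 2)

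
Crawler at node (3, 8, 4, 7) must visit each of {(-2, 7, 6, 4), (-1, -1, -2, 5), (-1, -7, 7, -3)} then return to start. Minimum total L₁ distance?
78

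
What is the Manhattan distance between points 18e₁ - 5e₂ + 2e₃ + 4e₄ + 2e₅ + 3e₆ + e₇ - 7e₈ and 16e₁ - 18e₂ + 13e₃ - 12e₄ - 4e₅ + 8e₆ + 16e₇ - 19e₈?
80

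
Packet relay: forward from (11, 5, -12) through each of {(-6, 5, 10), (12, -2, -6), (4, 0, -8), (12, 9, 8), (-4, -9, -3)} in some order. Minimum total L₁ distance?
101
(one optimal route: (11, 5, -12) → (12, -2, -6) → (4, 0, -8) → (-4, -9, -3) → (-6, 5, 10) → (12, 9, 8))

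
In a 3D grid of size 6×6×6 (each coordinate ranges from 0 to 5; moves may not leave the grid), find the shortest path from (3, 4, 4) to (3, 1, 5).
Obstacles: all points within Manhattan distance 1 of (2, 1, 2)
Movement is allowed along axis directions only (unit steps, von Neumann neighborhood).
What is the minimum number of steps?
4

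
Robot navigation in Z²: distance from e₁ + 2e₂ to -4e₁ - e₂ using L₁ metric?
8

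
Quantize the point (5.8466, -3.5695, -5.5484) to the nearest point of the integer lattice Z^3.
(6, -4, -6)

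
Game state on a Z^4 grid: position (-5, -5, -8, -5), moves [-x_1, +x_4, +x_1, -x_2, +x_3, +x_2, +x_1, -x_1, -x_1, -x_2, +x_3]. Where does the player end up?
(-6, -6, -6, -4)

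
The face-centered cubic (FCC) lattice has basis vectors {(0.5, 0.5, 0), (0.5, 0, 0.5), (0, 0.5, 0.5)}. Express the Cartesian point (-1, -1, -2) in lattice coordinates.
-2b₂ - 2b₃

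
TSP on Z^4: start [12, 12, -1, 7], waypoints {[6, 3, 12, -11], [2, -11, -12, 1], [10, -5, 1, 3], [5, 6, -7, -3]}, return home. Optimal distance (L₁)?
160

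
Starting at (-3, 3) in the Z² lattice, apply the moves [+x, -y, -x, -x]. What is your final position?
(-4, 2)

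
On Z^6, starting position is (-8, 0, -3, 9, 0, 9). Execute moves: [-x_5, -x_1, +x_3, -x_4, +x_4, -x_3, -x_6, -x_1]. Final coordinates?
(-10, 0, -3, 9, -1, 8)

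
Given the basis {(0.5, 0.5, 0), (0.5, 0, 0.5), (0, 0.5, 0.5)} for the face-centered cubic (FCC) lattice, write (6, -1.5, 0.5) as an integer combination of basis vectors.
4b₁ + 8b₂ - 7b₃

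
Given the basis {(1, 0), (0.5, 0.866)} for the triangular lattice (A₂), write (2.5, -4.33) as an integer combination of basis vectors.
5b₁ - 5b₂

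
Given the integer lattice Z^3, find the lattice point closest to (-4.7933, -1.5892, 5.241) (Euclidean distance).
(-5, -2, 5)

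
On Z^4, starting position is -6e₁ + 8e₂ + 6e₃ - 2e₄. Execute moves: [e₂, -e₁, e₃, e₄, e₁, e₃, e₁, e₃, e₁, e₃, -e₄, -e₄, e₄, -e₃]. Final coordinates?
(-4, 9, 9, -2)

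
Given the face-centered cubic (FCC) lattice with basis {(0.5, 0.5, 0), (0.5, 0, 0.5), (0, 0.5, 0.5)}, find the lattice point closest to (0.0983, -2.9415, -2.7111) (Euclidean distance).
(0, -3, -3)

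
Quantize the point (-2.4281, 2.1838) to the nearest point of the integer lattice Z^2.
(-2, 2)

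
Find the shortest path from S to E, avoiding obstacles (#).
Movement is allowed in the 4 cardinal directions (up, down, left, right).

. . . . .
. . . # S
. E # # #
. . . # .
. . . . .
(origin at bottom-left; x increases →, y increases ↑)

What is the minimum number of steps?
6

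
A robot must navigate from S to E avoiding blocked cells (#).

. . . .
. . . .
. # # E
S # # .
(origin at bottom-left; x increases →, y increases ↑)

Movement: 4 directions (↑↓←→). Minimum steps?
6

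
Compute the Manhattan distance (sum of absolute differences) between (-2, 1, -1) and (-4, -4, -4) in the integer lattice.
10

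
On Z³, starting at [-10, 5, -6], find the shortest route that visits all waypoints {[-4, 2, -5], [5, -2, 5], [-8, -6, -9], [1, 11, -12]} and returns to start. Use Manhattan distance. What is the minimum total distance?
112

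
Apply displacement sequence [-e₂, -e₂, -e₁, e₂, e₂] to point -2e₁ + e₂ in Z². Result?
(-3, 1)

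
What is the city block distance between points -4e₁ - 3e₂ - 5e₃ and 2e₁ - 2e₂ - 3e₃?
9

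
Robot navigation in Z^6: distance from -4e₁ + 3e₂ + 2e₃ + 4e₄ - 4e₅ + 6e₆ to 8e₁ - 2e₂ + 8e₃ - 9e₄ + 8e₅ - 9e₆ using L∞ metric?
15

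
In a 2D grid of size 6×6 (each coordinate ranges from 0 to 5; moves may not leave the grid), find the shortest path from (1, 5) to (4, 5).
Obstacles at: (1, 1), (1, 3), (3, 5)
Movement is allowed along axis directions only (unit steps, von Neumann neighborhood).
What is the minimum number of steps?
5
(one shortest path: (1, 5) → (2, 5) → (2, 4) → (3, 4) → (4, 4) → (4, 5))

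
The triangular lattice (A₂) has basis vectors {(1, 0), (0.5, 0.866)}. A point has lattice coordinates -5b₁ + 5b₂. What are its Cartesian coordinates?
(-2.5, 4.33)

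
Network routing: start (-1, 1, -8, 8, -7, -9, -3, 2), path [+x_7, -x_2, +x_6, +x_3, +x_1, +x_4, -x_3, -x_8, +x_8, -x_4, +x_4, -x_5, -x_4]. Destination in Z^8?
(0, 0, -8, 8, -8, -8, -2, 2)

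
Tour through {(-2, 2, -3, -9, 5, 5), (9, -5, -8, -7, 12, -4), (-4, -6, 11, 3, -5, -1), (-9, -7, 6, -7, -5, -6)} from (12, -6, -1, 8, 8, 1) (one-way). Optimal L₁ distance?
150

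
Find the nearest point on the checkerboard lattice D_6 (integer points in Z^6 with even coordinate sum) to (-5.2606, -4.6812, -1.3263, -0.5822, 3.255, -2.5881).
(-5, -5, -1, -1, 3, -3)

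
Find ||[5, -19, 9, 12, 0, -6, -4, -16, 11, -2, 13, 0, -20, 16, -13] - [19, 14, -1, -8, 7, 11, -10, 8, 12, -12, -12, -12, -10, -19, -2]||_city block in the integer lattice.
235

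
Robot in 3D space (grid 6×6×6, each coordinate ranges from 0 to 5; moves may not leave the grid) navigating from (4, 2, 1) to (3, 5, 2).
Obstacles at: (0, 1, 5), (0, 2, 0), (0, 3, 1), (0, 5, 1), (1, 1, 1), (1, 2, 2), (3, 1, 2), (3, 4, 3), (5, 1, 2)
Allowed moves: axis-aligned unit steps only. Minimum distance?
5
(one shortest path: (4, 2, 1) → (3, 2, 1) → (3, 3, 1) → (3, 4, 1) → (3, 5, 1) → (3, 5, 2))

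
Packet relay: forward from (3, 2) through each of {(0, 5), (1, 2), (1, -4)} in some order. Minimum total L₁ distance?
16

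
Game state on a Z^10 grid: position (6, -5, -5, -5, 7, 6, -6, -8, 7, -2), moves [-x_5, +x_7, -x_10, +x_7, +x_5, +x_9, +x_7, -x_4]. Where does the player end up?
(6, -5, -5, -6, 7, 6, -3, -8, 8, -3)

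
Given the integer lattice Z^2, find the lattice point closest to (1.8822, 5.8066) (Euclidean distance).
(2, 6)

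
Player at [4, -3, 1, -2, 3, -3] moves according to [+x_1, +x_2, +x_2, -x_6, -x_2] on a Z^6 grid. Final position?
(5, -2, 1, -2, 3, -4)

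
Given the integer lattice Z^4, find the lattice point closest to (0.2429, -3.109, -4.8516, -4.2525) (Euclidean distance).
(0, -3, -5, -4)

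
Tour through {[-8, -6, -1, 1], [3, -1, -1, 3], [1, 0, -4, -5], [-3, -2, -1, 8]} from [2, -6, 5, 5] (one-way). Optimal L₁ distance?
62
(one optimal route: (2, -6, 5, 5) → (-8, -6, -1, 1) → (-3, -2, -1, 8) → (3, -1, -1, 3) → (1, 0, -4, -5))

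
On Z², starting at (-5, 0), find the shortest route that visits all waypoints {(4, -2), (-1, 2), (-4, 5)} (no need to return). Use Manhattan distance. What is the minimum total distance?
21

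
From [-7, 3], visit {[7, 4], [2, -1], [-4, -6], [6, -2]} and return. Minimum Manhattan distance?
50
(one optimal route: (-7, 3) → (7, 4) → (6, -2) → (2, -1) → (-4, -6) → (-7, 3))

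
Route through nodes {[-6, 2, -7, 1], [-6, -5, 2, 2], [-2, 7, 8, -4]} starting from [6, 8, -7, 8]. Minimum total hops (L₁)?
70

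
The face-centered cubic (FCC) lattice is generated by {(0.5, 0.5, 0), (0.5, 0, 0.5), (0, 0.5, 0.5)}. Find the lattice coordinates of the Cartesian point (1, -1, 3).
-3b₁ + 5b₂ + b₃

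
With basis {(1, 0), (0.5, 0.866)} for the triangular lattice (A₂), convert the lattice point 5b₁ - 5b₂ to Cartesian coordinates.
(2.5, -4.33)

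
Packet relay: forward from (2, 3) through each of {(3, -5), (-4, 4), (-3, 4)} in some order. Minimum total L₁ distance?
23
(one optimal route: (2, 3) → (-4, 4) → (-3, 4) → (3, -5))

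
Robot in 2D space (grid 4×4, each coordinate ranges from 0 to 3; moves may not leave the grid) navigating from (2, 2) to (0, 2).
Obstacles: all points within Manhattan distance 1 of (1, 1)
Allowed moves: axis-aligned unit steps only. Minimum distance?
4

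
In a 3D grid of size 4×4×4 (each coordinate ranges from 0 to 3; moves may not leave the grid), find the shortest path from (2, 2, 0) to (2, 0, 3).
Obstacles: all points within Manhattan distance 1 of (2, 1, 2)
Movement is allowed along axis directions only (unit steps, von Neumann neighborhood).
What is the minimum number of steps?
7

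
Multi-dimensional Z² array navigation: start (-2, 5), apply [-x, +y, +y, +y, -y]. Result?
(-3, 7)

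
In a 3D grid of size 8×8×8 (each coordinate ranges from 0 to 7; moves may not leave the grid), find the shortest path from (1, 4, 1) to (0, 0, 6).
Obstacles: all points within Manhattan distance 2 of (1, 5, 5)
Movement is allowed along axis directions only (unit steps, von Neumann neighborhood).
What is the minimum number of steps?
10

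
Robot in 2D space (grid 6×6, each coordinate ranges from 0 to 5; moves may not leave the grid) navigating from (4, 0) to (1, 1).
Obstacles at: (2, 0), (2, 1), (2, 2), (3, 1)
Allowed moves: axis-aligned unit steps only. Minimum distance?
8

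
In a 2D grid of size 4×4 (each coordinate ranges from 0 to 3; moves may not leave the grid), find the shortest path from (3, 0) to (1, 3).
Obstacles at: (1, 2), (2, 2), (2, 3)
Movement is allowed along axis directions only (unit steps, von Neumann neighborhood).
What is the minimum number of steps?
7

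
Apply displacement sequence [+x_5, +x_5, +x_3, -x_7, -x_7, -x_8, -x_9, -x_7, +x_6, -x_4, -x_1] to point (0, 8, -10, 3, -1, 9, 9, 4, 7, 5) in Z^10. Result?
(-1, 8, -9, 2, 1, 10, 6, 3, 6, 5)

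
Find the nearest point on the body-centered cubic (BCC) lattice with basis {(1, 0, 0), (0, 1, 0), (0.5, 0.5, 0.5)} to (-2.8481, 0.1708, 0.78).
(-3, 0, 1)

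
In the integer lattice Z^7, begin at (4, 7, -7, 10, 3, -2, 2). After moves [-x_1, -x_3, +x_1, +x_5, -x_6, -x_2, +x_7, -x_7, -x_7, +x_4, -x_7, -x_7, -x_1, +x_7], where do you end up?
(3, 6, -8, 11, 4, -3, 0)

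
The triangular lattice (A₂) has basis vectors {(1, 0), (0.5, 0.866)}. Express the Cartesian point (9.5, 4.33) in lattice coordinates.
7b₁ + 5b₂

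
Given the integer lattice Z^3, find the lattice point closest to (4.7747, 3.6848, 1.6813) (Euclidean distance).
(5, 4, 2)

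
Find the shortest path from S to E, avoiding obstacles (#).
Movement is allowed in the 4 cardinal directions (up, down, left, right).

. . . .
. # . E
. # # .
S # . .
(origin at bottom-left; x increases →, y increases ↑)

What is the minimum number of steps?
7
(one shortest path: (0, 0) → (0, 1) → (0, 2) → (0, 3) → (1, 3) → (2, 3) → (3, 3) → (3, 2))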